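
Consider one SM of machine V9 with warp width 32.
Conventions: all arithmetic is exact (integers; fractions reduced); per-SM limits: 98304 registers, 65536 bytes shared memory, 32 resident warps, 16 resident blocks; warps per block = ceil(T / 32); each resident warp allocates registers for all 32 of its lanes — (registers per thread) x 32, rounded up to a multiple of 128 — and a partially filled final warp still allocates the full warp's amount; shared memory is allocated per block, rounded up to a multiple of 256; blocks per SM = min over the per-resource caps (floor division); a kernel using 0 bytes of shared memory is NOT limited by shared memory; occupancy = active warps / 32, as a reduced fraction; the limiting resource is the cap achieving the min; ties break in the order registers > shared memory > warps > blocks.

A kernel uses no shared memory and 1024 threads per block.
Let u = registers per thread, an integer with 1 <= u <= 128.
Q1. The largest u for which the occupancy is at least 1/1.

Answer: u = 96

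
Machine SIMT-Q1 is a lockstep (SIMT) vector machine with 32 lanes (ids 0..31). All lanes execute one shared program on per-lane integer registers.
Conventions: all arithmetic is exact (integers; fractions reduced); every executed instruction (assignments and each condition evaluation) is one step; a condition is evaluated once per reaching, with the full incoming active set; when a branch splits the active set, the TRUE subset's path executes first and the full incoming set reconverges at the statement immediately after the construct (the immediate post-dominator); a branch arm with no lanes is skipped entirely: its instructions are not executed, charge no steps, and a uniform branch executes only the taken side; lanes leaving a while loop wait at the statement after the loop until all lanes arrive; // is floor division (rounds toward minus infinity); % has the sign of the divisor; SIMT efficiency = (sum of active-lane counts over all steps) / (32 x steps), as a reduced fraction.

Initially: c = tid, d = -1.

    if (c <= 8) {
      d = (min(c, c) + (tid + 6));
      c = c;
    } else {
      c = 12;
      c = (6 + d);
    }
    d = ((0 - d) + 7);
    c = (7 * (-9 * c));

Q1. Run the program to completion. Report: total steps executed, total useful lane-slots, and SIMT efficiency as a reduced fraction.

Answer: 7 steps, 160 useful, 5/7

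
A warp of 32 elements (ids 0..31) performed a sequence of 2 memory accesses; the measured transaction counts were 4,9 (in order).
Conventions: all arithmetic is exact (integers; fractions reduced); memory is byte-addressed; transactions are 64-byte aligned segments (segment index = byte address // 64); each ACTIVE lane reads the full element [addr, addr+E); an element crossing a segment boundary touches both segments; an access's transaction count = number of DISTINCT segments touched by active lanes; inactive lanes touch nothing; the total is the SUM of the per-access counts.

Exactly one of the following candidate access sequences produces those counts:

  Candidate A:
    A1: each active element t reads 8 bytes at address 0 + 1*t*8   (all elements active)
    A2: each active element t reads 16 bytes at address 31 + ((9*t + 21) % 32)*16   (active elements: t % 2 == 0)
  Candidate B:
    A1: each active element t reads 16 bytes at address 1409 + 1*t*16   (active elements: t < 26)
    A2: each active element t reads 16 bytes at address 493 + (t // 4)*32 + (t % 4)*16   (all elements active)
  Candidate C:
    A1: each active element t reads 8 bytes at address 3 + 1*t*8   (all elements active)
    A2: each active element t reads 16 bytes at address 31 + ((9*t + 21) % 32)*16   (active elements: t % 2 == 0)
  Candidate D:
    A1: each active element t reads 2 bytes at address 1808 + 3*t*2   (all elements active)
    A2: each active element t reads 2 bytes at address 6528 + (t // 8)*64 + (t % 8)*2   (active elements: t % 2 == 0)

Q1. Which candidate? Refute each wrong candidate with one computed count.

B: A1 gives 7 transactions, not 4
C: A1 gives 5 transactions, not 4
D: A2 gives 4 transactions, not 9
A: all counts match (4,9)

Answer: A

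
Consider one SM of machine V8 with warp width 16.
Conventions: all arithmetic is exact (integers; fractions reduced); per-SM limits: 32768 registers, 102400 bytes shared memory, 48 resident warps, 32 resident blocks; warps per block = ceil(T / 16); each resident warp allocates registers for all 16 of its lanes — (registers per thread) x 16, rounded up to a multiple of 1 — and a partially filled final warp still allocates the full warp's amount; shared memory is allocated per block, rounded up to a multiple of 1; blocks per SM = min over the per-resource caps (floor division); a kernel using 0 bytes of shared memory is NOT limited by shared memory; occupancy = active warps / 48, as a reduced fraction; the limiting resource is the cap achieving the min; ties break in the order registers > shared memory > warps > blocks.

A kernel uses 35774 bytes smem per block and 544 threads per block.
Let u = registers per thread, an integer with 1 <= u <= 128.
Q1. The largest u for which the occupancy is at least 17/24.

Answer: u = 60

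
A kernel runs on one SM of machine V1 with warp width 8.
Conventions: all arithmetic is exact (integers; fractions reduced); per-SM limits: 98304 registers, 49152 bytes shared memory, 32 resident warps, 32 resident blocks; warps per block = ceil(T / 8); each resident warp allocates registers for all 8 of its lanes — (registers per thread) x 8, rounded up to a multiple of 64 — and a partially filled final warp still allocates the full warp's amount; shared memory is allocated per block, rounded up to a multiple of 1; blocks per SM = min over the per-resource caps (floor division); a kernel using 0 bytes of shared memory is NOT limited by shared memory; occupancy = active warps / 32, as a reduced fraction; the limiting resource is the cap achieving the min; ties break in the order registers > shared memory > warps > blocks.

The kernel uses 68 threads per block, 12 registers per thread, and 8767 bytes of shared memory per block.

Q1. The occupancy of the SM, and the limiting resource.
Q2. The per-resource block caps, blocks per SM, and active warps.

Answer: occupancy 27/32, limited by warps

registers: 85 blocks
shared memory: 5 blocks
warps: 3 blocks
blocks: 32 blocks

Answer: 3 blocks, 27 active warps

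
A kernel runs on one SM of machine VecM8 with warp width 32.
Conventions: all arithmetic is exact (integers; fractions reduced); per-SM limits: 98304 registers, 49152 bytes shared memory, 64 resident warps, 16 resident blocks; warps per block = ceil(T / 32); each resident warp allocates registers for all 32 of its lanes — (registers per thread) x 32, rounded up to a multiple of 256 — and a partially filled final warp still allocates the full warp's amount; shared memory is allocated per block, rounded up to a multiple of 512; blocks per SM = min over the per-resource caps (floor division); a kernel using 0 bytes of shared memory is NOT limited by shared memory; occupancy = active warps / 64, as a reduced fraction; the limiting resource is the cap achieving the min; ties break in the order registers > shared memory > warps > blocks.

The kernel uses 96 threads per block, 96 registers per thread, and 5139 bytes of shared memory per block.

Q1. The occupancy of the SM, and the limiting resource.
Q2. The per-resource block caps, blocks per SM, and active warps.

Answer: occupancy 3/8, limited by shared memory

registers: 10 blocks
shared memory: 8 blocks
warps: 21 blocks
blocks: 16 blocks

Answer: 8 blocks, 24 active warps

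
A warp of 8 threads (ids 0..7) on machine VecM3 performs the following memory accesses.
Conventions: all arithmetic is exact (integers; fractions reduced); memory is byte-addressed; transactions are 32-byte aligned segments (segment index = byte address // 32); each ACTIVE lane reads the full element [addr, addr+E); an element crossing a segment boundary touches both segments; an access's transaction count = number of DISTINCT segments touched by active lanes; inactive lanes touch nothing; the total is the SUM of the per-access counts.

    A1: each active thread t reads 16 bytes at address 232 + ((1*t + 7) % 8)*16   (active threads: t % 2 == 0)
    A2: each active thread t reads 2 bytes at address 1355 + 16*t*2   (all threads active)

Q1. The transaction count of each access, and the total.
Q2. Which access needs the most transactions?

A1: 5 transactions
A2: 8 transactions

Answer: 5,8; total 13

Answer: A2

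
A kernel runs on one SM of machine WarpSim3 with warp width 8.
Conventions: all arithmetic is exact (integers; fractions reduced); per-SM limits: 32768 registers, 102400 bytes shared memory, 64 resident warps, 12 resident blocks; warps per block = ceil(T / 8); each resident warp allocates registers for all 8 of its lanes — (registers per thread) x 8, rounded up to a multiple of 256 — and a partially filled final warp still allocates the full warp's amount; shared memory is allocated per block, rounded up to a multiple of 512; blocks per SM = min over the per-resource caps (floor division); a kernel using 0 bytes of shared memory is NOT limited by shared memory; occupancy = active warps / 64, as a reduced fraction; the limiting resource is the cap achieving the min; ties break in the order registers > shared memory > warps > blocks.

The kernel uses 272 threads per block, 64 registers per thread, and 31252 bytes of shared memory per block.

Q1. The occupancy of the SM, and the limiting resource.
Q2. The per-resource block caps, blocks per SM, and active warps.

Answer: occupancy 17/32, limited by registers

registers: 1 block
shared memory: 3 blocks
warps: 1 block
blocks: 12 blocks

Answer: 1 block, 34 active warps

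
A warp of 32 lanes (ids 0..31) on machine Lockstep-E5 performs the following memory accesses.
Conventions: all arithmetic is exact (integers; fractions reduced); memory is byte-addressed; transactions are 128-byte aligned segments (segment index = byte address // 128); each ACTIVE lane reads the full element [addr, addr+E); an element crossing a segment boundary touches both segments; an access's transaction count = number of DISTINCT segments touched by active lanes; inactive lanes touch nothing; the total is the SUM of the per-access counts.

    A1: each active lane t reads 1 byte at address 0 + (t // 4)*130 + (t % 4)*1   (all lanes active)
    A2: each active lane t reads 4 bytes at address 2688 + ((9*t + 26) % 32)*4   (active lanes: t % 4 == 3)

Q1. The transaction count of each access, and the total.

A1: 8 transactions
A2: 1 transaction

Answer: 8,1; total 9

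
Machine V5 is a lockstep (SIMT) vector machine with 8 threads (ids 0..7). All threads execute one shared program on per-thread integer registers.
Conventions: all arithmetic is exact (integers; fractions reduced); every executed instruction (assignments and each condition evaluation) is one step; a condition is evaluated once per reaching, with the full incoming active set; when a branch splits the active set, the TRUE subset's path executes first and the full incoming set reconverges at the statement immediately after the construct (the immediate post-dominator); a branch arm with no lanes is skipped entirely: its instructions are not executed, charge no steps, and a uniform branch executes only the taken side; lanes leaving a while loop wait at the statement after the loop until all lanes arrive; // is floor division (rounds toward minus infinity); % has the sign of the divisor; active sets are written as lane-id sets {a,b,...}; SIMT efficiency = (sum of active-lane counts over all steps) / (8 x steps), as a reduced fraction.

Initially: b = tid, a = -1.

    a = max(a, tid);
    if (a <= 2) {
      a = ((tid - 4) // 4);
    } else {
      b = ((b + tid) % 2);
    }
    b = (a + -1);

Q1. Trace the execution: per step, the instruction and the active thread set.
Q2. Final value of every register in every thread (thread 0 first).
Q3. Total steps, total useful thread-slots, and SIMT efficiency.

step 0: a <- max(a, tid)             {0,1,2,3,4,5,6,7}
step 1: eval (a <= 2)                {0,1,2,3,4,5,6,7}
step 2: a <- ((tid - 4) // 4)        {0,1,2}
step 3: b <- ((b + tid) % 2)         {3,4,5,6,7}
step 4: b <- (a + -1)                {0,1,2,3,4,5,6,7}

Answer: 5 steps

b: -2,-2,-2,2,3,4,5,6
a: -1,-1,-1,3,4,5,6,7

steps = 5; useful = 32; efficiency = 32/40 = 4/5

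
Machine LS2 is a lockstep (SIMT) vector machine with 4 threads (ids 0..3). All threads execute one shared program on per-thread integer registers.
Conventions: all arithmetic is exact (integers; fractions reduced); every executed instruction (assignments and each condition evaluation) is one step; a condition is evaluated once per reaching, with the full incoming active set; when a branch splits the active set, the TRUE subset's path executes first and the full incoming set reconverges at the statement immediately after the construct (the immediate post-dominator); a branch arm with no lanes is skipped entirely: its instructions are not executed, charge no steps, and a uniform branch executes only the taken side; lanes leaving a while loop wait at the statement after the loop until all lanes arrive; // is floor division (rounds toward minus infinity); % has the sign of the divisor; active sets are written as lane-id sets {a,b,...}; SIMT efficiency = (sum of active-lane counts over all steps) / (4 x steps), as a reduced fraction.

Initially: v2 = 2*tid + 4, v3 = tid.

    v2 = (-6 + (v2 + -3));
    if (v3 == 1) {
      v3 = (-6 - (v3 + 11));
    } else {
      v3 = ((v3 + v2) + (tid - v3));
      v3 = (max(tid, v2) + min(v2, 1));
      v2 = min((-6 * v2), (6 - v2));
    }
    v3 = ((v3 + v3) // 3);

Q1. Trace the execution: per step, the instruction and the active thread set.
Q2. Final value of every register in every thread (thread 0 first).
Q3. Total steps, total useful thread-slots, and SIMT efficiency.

step 0: v2 <- (-6 + (v2 + -3))       {0,1,2,3}
step 1: eval (v3 == 1)               {0,1,2,3}
step 2: v3 <- (-6 - (v3 + 11))       {1}
step 3: v3 <- ((v3 + v2) + (tid - v3)) {0,2,3}
step 4: v3 <- (max(tid, v2) + min(v2, 1)) {0,2,3}
step 5: v2 <- min((-6 * v2), (6 - v2)) {0,2,3}
step 6: v3 <- ((v3 + v3) // 3)       {0,1,2,3}

Answer: 7 steps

v2: 11,-3,6,-6
v3: -4,-12,0,2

steps = 7; useful = 22; efficiency = 22/28 = 11/14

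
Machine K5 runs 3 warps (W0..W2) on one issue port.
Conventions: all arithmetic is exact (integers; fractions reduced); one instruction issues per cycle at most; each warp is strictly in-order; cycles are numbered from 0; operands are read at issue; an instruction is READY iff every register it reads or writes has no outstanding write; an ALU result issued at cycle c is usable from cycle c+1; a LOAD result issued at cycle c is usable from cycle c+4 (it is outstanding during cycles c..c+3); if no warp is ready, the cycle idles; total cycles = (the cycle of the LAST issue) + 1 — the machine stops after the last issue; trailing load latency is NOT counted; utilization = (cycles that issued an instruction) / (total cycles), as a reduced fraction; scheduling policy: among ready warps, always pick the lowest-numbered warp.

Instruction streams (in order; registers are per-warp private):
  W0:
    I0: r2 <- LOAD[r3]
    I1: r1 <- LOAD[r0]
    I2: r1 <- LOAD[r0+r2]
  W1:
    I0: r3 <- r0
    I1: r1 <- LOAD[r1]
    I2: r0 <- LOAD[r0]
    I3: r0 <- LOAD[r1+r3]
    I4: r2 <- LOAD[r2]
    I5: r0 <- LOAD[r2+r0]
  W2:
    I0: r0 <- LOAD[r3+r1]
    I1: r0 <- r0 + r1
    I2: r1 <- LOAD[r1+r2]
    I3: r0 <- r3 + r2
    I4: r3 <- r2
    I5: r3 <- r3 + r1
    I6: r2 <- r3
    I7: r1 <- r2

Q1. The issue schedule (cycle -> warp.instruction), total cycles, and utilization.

cycle 0: W0.I0
cycle 1: W0.I1
cycle 2: W1.I0
cycle 3: W1.I1
cycle 4: W1.I2
cycle 5: W0.I2
cycle 6: W2.I0
cycle 7: idle
cycle 8: W1.I3
cycle 9: W1.I4
cycle 10: W2.I1
cycle 11: W2.I2
cycle 12: W2.I3
cycle 13: W1.I5
cycle 14: W2.I4
cycle 15: W2.I5
cycle 16: W2.I6
cycle 17: W2.I7

Answer: 18 cycles, utilization 17/18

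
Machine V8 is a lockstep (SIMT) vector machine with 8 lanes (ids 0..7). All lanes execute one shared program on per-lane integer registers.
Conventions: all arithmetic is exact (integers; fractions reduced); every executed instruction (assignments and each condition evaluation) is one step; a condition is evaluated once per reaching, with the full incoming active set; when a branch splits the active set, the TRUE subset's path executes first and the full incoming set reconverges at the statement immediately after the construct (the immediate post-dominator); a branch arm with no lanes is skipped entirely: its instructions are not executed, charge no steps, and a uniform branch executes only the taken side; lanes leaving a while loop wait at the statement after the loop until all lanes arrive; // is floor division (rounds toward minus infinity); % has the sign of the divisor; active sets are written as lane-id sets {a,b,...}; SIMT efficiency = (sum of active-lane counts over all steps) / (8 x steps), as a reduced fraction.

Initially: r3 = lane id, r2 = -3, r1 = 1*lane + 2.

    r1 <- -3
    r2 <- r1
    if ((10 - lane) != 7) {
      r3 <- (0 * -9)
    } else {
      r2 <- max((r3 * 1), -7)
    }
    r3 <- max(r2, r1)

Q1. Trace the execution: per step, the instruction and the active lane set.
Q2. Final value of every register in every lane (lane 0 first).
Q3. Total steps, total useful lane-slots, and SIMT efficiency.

step 0: r1 <- -3                     {0,1,2,3,4,5,6,7}
step 1: r2 <- r1                     {0,1,2,3,4,5,6,7}
step 2: eval ((10 - lane) != 7)      {0,1,2,3,4,5,6,7}
step 3: r3 <- (0 * -9)               {0,1,2,4,5,6,7}
step 4: r2 <- max((r3 * 1), -7)      {3}
step 5: r3 <- max(r2, r1)            {0,1,2,3,4,5,6,7}

Answer: 6 steps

r3: -3,-3,-3,3,-3,-3,-3,-3
r2: -3,-3,-3,3,-3,-3,-3,-3
r1: -3,-3,-3,-3,-3,-3,-3,-3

steps = 6; useful = 40; efficiency = 40/48 = 5/6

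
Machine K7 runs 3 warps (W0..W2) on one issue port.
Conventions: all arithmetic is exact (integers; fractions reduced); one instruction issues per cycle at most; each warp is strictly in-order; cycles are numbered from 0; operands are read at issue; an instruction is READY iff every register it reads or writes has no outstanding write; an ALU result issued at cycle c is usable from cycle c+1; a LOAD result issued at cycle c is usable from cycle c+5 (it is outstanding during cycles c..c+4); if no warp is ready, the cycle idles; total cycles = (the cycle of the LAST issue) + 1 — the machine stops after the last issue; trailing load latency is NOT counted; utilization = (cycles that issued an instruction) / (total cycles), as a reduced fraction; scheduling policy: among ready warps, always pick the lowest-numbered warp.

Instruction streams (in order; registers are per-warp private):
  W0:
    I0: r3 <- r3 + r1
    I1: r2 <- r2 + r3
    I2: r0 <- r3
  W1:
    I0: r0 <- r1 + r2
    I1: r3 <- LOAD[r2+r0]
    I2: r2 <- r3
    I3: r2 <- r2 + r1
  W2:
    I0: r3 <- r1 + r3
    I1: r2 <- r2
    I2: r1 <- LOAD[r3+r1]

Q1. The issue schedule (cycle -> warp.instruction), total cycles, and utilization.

cycle 0: W0.I0
cycle 1: W0.I1
cycle 2: W0.I2
cycle 3: W1.I0
cycle 4: W1.I1
cycle 5: W2.I0
cycle 6: W2.I1
cycle 7: W2.I2
cycle 8: idle
cycle 9: W1.I2
cycle 10: W1.I3

Answer: 11 cycles, utilization 10/11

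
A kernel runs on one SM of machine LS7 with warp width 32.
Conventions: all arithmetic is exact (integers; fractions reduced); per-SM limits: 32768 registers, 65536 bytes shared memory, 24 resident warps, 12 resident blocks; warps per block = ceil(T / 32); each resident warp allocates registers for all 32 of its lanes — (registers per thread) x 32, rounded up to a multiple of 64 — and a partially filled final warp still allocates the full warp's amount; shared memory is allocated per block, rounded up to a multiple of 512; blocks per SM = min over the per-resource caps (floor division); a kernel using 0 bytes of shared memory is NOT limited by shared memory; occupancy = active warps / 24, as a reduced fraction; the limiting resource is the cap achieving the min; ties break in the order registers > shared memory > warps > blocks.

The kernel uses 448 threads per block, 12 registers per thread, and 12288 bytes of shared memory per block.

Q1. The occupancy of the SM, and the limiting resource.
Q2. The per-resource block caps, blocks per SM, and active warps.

Answer: occupancy 7/12, limited by warps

registers: 6 blocks
shared memory: 5 blocks
warps: 1 block
blocks: 12 blocks

Answer: 1 block, 14 active warps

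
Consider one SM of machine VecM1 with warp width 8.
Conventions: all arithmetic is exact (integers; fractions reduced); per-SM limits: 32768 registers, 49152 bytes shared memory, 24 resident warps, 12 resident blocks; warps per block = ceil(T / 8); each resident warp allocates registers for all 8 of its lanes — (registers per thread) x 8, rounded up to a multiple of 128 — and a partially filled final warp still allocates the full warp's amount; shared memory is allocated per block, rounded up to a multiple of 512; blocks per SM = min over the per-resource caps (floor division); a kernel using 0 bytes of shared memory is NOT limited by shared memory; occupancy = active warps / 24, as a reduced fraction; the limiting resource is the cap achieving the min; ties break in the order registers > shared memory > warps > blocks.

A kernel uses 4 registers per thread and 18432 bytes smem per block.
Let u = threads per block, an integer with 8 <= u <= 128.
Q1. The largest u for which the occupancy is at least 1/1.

Answer: u = 96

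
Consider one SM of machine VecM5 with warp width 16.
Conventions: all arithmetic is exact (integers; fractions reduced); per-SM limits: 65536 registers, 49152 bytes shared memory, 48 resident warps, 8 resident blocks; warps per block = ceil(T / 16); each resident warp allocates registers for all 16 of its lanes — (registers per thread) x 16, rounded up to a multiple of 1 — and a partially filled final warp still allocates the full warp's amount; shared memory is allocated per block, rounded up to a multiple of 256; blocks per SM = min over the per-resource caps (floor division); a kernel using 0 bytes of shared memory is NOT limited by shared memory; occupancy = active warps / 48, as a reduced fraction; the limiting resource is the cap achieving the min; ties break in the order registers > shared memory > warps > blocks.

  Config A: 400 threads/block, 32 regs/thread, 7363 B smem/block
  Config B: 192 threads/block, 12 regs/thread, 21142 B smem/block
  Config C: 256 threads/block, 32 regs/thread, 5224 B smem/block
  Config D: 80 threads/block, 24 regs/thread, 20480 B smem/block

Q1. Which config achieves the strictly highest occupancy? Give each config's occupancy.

occupancies: A 25/48, B 1/2, C 1, D 5/24

Answer: C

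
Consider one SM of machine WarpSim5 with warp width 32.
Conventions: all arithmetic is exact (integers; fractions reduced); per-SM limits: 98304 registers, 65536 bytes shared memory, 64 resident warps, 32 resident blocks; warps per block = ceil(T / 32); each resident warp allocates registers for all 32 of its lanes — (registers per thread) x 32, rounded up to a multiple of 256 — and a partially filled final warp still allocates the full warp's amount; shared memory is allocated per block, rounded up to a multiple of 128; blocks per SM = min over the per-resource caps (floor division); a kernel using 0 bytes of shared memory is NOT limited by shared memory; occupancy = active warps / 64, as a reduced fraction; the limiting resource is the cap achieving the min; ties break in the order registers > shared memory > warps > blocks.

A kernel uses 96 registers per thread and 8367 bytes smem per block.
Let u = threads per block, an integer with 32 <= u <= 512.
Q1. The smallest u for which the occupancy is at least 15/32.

Answer: u = 129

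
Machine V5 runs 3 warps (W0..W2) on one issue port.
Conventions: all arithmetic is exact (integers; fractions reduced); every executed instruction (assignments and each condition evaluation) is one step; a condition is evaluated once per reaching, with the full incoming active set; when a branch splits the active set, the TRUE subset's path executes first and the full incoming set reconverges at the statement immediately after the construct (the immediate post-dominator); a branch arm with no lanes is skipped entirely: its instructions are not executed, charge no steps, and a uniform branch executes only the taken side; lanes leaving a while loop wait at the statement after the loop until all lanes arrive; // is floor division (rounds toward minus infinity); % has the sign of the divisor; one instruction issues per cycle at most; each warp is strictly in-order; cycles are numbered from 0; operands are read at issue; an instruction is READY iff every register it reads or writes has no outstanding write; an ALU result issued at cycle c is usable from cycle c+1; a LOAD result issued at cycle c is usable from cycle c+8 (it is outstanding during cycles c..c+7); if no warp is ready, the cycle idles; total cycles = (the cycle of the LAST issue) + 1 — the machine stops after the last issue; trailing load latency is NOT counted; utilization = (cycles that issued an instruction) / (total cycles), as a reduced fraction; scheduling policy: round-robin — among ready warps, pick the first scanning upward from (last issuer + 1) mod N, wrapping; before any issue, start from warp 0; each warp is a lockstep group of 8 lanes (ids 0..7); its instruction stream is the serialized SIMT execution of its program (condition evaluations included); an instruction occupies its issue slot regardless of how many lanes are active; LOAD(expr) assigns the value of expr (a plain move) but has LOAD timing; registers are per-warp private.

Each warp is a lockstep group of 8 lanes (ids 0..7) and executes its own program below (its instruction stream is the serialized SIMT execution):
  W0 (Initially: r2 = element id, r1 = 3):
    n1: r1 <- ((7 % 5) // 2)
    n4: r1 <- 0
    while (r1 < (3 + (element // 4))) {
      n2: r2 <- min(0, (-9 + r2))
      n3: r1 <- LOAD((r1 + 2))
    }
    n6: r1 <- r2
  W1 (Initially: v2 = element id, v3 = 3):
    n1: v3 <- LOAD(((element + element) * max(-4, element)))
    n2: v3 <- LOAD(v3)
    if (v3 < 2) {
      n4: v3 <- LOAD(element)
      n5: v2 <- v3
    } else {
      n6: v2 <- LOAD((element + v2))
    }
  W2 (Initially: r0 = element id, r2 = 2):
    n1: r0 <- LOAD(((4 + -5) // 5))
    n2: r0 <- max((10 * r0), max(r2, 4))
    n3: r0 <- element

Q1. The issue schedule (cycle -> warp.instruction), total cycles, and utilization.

cycle 0: W0.I0
cycle 1: W1.I0
cycle 2: W2.I0
cycle 3: W0.I1
cycle 4: W0.I2
cycle 5: W0.I3
cycle 6: W0.I4
cycle 7: idle
cycle 8: idle
cycle 9: W1.I1
cycle 10: W2.I1
cycle 11: W2.I2
cycle 12: idle
cycle 13: idle
cycle 14: W0.I5
cycle 15: W0.I6
cycle 16: W0.I7
cycle 17: W1.I2
cycle 18: W1.I3
cycle 19: idle
cycle 20: idle
cycle 21: idle
cycle 22: idle
cycle 23: idle
cycle 24: W0.I8
cycle 25: W0.I9
cycle 26: W1.I4
cycle 27: W1.I5

Answer: 28 cycles, utilization 19/28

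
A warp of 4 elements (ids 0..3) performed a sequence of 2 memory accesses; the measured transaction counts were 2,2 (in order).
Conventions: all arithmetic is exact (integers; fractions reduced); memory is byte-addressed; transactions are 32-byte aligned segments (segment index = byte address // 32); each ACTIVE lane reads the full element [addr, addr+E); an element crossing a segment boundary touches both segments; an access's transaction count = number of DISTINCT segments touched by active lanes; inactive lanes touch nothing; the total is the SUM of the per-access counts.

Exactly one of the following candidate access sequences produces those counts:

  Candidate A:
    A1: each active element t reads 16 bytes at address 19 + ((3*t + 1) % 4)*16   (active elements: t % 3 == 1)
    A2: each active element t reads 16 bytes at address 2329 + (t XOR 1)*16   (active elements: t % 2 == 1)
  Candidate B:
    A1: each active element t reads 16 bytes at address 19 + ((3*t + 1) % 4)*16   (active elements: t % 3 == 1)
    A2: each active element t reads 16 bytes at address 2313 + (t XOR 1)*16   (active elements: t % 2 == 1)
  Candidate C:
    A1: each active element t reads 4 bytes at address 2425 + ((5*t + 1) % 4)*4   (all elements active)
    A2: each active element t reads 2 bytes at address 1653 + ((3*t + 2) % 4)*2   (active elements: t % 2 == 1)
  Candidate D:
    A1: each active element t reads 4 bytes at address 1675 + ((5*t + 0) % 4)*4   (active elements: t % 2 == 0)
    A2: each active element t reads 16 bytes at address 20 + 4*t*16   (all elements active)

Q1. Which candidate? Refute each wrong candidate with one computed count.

A: A2 gives 3 transactions, not 2
C: A2 gives 1 transaction, not 2
D: A1 gives 1 transaction, not 2
B: all counts match (2,2)

Answer: B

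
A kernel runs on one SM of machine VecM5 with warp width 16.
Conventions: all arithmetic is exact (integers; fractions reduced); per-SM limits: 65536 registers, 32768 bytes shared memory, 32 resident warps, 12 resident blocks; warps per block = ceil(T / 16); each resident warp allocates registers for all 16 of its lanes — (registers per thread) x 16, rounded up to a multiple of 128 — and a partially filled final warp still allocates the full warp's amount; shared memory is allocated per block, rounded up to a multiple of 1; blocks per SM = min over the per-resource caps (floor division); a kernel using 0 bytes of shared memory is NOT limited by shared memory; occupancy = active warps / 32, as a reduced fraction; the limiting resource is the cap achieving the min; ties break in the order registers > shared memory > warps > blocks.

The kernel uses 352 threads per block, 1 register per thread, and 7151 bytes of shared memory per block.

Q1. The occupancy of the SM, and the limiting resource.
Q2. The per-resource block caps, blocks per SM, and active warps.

Answer: occupancy 11/16, limited by warps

registers: 23 blocks
shared memory: 4 blocks
warps: 1 block
blocks: 12 blocks

Answer: 1 block, 22 active warps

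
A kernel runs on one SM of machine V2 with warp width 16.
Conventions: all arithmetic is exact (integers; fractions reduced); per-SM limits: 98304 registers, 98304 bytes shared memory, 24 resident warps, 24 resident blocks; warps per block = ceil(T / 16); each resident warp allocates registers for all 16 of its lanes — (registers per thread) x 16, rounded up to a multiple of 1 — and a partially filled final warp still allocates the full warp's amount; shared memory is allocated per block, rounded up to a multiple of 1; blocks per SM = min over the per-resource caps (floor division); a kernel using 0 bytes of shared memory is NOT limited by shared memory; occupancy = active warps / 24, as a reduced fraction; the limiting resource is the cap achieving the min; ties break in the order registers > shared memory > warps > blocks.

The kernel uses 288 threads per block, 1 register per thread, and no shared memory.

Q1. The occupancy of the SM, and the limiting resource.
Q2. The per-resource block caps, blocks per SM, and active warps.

Answer: occupancy 3/4, limited by warps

registers: 341 blocks
shared memory: no limit (kernel uses none)
warps: 1 block
blocks: 24 blocks

Answer: 1 block, 18 active warps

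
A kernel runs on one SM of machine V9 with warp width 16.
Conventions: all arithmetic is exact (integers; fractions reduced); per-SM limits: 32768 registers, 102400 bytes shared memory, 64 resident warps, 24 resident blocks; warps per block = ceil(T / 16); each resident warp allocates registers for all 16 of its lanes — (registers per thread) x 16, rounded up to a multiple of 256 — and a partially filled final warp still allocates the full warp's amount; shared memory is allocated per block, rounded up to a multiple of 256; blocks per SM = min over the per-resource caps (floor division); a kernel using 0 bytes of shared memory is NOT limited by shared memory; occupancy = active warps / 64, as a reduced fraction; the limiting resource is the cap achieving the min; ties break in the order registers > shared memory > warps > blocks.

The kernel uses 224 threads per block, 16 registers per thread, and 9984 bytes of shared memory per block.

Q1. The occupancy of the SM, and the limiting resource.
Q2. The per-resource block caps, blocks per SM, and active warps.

Answer: occupancy 7/8, limited by warps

registers: 9 blocks
shared memory: 10 blocks
warps: 4 blocks
blocks: 24 blocks

Answer: 4 blocks, 56 active warps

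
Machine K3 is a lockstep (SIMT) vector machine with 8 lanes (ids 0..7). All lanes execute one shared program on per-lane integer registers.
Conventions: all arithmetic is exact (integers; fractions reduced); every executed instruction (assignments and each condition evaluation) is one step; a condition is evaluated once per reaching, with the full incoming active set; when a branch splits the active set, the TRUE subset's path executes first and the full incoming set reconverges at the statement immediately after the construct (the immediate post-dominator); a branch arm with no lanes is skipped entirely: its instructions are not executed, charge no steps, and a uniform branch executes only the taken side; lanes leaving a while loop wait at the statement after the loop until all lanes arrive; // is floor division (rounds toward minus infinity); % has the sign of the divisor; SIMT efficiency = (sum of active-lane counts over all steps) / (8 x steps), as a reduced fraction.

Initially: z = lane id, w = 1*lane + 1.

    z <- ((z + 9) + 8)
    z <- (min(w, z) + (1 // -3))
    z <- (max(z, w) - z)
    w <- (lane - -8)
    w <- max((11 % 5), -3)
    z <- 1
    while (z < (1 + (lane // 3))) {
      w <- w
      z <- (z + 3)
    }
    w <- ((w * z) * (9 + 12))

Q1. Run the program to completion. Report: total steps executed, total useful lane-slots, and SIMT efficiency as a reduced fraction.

Answer: 11 steps, 79 useful, 79/88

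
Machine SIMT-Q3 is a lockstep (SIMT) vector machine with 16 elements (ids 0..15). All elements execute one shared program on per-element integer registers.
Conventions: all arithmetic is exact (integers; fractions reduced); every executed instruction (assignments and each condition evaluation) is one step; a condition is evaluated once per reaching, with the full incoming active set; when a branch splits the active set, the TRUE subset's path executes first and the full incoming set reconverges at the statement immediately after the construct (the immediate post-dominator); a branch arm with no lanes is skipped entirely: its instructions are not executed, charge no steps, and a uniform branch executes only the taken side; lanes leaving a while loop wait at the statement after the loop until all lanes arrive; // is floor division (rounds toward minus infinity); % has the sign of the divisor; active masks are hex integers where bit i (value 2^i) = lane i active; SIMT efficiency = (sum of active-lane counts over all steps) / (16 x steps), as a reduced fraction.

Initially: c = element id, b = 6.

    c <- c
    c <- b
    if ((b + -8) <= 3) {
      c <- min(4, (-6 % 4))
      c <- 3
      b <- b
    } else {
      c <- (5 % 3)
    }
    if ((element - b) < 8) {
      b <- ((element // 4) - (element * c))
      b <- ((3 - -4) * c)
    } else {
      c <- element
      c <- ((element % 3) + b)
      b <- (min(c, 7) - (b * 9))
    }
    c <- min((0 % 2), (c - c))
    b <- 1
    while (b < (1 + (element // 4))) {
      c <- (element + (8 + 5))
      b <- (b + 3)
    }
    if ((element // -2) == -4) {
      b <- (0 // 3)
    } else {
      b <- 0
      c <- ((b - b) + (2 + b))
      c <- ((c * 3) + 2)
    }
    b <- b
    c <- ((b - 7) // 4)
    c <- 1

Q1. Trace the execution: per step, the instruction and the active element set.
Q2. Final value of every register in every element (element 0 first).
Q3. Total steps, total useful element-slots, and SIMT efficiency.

step 0: c <- c                       0xffff
step 1: c <- b                       0xffff
step 2: eval ((b + -8) <= 3)         0xffff
step 3: c <- min(4, (-6 % 4))        0xffff
step 4: c <- 3                       0xffff
step 5: b <- b                       0xffff
step 6: eval ((element - b) < 8)     0xffff
step 7: b <- ((element // 4) - (element * c)) 0x3fff
step 8: b <- ((3 - -4) * c)          0x3fff
step 9: c <- element                 0xc000
step 10: c <- ((element % 3) + b)     0xc000
step 11: b <- (min(c, 7) - (b * 9))   0xc000
step 12: c <- min((0 % 2), (c - c))   0xffff
step 13: b <- 1                       0xffff
step 14: eval (b < (1 + (element // 4))) 0xffff
step 15: c <- (element + (8 + 5))     0xfff0
step 16: b <- (b + 3)                 0xfff0
step 17: eval (b < (1 + (element // 4))) 0xfff0
step 18: eval ((element // -2) == -4) 0xffff
step 19: b <- (0 // 3)                0x0180
step 20: b <- 0                       0xfe7f
step 21: c <- ((b - b) + (2 + b))     0xfe7f
step 22: c <- ((c * 3) + 2)           0xfe7f
step 23: b <- b                       0xffff
step 24: c <- ((b - 7) // 4)          0xffff
step 25: c <- 1                       0xffff

Answer: 26 steps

c: 1,1,1,1,1,1,1,1,1,1,1,1,1,1,1,1
b: 0,0,0,0,0,0,0,0,0,0,0,0,0,0,0,0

steps = 26; useful = 338; efficiency = 338/416 = 13/16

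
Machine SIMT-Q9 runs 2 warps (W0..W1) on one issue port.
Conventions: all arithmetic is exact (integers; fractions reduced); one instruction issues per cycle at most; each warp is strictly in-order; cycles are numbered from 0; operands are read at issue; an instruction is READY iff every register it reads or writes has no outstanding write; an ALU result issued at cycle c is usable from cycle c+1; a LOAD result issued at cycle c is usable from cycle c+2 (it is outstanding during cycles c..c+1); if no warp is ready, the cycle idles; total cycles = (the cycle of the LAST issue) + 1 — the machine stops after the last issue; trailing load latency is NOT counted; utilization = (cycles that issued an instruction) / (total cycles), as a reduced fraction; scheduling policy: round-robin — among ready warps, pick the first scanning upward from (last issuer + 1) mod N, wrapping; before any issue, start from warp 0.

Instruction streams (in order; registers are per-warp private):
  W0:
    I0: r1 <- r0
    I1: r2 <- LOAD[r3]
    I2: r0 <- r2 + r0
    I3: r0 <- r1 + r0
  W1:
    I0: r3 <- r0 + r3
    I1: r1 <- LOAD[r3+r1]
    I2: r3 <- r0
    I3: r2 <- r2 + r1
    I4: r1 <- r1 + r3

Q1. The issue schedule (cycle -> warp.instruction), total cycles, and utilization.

cycle 0: W0.I0
cycle 1: W1.I0
cycle 2: W0.I1
cycle 3: W1.I1
cycle 4: W0.I2
cycle 5: W1.I2
cycle 6: W0.I3
cycle 7: W1.I3
cycle 8: W1.I4

Answer: 9 cycles, utilization 1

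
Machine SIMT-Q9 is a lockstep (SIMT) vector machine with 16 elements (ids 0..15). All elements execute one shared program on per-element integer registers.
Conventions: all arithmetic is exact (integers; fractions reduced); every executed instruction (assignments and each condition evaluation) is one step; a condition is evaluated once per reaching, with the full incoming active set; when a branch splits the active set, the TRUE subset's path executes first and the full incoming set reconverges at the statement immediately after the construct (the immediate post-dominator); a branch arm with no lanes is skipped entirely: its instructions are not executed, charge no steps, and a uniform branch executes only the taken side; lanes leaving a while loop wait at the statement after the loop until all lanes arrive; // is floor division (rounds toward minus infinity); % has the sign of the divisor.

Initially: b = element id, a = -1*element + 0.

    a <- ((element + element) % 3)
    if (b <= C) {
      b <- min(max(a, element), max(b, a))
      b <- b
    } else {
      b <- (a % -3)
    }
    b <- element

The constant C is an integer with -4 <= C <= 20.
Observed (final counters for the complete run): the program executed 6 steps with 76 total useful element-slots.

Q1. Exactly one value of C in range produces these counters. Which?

Answer: C = 11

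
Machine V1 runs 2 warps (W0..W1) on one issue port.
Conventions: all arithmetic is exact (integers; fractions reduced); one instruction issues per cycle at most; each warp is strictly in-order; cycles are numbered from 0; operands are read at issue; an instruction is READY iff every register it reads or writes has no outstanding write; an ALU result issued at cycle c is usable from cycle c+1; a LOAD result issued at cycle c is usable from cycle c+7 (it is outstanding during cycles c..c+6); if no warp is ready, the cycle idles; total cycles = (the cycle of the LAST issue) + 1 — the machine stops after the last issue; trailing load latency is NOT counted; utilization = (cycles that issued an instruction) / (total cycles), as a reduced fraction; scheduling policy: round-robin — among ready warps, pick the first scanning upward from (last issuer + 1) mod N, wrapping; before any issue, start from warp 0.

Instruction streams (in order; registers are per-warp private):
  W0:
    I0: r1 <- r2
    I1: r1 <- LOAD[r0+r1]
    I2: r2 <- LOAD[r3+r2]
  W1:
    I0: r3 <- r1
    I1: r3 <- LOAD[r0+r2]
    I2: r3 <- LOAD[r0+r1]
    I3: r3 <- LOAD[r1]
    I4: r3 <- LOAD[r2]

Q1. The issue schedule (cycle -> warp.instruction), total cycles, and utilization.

cycle 0: W0.I0
cycle 1: W1.I0
cycle 2: W0.I1
cycle 3: W1.I1
cycle 4: W0.I2
cycle 5: idle
cycle 6: idle
cycle 7: idle
cycle 8: idle
cycle 9: idle
cycle 10: W1.I2
cycle 11: idle
cycle 12: idle
cycle 13: idle
cycle 14: idle
cycle 15: idle
cycle 16: idle
cycle 17: W1.I3
cycle 18: idle
cycle 19: idle
cycle 20: idle
cycle 21: idle
cycle 22: idle
cycle 23: idle
cycle 24: W1.I4

Answer: 25 cycles, utilization 8/25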